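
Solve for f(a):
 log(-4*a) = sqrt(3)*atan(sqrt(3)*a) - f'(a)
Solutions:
 f(a) = C1 - a*log(-a) - 2*a*log(2) + a + sqrt(3)*(a*atan(sqrt(3)*a) - sqrt(3)*log(3*a^2 + 1)/6)


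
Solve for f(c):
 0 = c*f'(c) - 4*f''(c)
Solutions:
 f(c) = C1 + C2*erfi(sqrt(2)*c/4)


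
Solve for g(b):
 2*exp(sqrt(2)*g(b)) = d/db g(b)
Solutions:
 g(b) = sqrt(2)*(2*log(-1/(C1 + 2*b)) - log(2))/4


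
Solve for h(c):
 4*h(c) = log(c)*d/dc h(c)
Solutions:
 h(c) = C1*exp(4*li(c))


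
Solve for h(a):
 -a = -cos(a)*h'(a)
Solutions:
 h(a) = C1 + Integral(a/cos(a), a)


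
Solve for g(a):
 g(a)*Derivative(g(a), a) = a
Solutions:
 g(a) = -sqrt(C1 + a^2)
 g(a) = sqrt(C1 + a^2)


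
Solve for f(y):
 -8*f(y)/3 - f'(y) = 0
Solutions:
 f(y) = C1*exp(-8*y/3)


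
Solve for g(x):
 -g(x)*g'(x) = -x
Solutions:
 g(x) = -sqrt(C1 + x^2)
 g(x) = sqrt(C1 + x^2)


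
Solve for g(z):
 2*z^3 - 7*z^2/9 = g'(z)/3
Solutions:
 g(z) = C1 + 3*z^4/2 - 7*z^3/9


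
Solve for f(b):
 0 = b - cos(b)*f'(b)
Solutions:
 f(b) = C1 + Integral(b/cos(b), b)


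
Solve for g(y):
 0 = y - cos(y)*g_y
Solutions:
 g(y) = C1 + Integral(y/cos(y), y)


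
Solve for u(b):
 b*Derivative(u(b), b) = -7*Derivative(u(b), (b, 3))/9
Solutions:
 u(b) = C1 + Integral(C2*airyai(-21^(2/3)*b/7) + C3*airybi(-21^(2/3)*b/7), b)


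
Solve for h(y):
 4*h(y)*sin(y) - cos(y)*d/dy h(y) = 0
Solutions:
 h(y) = C1/cos(y)^4


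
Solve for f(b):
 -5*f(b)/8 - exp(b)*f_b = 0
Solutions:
 f(b) = C1*exp(5*exp(-b)/8)


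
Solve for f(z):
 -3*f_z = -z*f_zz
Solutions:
 f(z) = C1 + C2*z^4


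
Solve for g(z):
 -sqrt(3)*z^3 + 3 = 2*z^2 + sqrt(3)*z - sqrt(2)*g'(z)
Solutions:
 g(z) = C1 + sqrt(6)*z^4/8 + sqrt(2)*z^3/3 + sqrt(6)*z^2/4 - 3*sqrt(2)*z/2


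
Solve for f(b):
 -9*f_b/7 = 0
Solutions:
 f(b) = C1


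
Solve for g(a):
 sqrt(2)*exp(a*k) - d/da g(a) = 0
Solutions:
 g(a) = C1 + sqrt(2)*exp(a*k)/k


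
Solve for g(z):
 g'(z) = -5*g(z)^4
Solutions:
 g(z) = (-3^(2/3) - 3*3^(1/6)*I)*(1/(C1 + 5*z))^(1/3)/6
 g(z) = (-3^(2/3) + 3*3^(1/6)*I)*(1/(C1 + 5*z))^(1/3)/6
 g(z) = (1/(C1 + 15*z))^(1/3)


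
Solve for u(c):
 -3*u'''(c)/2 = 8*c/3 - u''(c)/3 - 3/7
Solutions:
 u(c) = C1 + C2*c + C3*exp(2*c/9) + 4*c^3/3 + 243*c^2/14


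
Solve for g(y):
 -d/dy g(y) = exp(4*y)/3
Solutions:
 g(y) = C1 - exp(4*y)/12


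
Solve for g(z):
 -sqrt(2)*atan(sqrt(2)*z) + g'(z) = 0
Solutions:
 g(z) = C1 + sqrt(2)*(z*atan(sqrt(2)*z) - sqrt(2)*log(2*z^2 + 1)/4)


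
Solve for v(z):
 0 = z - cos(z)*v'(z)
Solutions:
 v(z) = C1 + Integral(z/cos(z), z)


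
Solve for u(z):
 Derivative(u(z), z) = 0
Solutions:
 u(z) = C1


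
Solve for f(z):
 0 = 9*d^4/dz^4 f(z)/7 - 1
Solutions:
 f(z) = C1 + C2*z + C3*z^2 + C4*z^3 + 7*z^4/216


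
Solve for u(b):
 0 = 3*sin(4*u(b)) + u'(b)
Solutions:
 u(b) = -acos((-C1 - exp(24*b))/(C1 - exp(24*b)))/4 + pi/2
 u(b) = acos((-C1 - exp(24*b))/(C1 - exp(24*b)))/4


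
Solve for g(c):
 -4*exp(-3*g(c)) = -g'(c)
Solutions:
 g(c) = log(C1 + 12*c)/3
 g(c) = log((-3^(1/3) - 3^(5/6)*I)*(C1 + 4*c)^(1/3)/2)
 g(c) = log((-3^(1/3) + 3^(5/6)*I)*(C1 + 4*c)^(1/3)/2)


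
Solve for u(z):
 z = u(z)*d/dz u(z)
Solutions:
 u(z) = -sqrt(C1 + z^2)
 u(z) = sqrt(C1 + z^2)


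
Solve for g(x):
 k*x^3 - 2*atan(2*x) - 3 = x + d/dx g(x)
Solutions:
 g(x) = C1 + k*x^4/4 - x^2/2 - 2*x*atan(2*x) - 3*x + log(4*x^2 + 1)/2


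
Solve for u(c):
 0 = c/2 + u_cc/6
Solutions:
 u(c) = C1 + C2*c - c^3/2


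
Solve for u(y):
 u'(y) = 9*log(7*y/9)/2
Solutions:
 u(y) = C1 + 9*y*log(y)/2 - 9*y*log(3) - 9*y/2 + 9*y*log(7)/2


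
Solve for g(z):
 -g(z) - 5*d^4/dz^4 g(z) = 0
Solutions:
 g(z) = (C1*sin(sqrt(2)*5^(3/4)*z/10) + C2*cos(sqrt(2)*5^(3/4)*z/10))*exp(-sqrt(2)*5^(3/4)*z/10) + (C3*sin(sqrt(2)*5^(3/4)*z/10) + C4*cos(sqrt(2)*5^(3/4)*z/10))*exp(sqrt(2)*5^(3/4)*z/10)


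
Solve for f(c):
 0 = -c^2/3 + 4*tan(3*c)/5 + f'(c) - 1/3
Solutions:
 f(c) = C1 + c^3/9 + c/3 + 4*log(cos(3*c))/15


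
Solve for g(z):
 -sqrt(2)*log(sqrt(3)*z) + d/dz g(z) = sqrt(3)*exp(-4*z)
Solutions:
 g(z) = C1 + sqrt(2)*z*log(z) + sqrt(2)*z*(-1 + log(3)/2) - sqrt(3)*exp(-4*z)/4


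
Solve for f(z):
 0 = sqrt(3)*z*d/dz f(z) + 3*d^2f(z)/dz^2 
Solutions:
 f(z) = C1 + C2*erf(sqrt(2)*3^(3/4)*z/6)


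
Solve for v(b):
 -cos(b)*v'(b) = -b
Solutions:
 v(b) = C1 + Integral(b/cos(b), b)


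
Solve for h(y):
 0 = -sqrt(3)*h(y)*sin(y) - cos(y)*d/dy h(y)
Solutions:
 h(y) = C1*cos(y)^(sqrt(3))


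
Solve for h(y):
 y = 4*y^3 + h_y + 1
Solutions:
 h(y) = C1 - y^4 + y^2/2 - y


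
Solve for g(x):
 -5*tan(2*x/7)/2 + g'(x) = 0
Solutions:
 g(x) = C1 - 35*log(cos(2*x/7))/4


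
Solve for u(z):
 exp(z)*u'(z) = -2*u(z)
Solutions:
 u(z) = C1*exp(2*exp(-z))


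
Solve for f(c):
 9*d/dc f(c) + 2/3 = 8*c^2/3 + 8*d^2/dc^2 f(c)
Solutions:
 f(c) = C1 + C2*exp(9*c/8) + 8*c^3/81 + 64*c^2/243 + 862*c/2187


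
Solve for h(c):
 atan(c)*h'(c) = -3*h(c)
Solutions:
 h(c) = C1*exp(-3*Integral(1/atan(c), c))


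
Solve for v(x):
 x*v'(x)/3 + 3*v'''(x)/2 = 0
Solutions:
 v(x) = C1 + Integral(C2*airyai(-6^(1/3)*x/3) + C3*airybi(-6^(1/3)*x/3), x)


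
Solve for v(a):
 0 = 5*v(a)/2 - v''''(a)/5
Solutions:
 v(a) = C1*exp(-2^(3/4)*sqrt(5)*a/2) + C2*exp(2^(3/4)*sqrt(5)*a/2) + C3*sin(2^(3/4)*sqrt(5)*a/2) + C4*cos(2^(3/4)*sqrt(5)*a/2)


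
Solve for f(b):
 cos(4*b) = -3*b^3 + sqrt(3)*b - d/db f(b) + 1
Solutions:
 f(b) = C1 - 3*b^4/4 + sqrt(3)*b^2/2 + b - sin(4*b)/4


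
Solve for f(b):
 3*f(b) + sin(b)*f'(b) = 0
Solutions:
 f(b) = C1*(cos(b) + 1)^(3/2)/(cos(b) - 1)^(3/2)


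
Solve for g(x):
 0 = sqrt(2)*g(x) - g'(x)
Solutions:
 g(x) = C1*exp(sqrt(2)*x)


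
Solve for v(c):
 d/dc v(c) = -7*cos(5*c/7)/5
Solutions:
 v(c) = C1 - 49*sin(5*c/7)/25


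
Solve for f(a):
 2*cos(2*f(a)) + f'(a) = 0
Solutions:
 f(a) = -asin((C1 + exp(8*a))/(C1 - exp(8*a)))/2 + pi/2
 f(a) = asin((C1 + exp(8*a))/(C1 - exp(8*a)))/2


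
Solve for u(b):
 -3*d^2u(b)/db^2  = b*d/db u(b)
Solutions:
 u(b) = C1 + C2*erf(sqrt(6)*b/6)


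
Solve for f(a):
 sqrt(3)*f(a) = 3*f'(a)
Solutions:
 f(a) = C1*exp(sqrt(3)*a/3)


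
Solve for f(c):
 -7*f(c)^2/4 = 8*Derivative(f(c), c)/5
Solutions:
 f(c) = 32/(C1 + 35*c)


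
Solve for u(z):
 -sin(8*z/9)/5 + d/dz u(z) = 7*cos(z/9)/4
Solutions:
 u(z) = C1 + 63*sin(z/9)/4 - 9*cos(8*z/9)/40


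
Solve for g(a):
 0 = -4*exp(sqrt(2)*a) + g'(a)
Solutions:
 g(a) = C1 + 2*sqrt(2)*exp(sqrt(2)*a)


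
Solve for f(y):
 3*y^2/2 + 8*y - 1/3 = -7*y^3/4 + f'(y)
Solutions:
 f(y) = C1 + 7*y^4/16 + y^3/2 + 4*y^2 - y/3


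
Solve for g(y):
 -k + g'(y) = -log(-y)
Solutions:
 g(y) = C1 + y*(k + 1) - y*log(-y)


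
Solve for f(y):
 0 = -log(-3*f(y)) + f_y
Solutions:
 -Integral(1/(log(-_y) + log(3)), (_y, f(y))) = C1 - y


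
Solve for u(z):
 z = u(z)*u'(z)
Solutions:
 u(z) = -sqrt(C1 + z^2)
 u(z) = sqrt(C1 + z^2)


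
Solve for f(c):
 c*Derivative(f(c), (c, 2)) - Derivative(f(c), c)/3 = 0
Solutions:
 f(c) = C1 + C2*c^(4/3)


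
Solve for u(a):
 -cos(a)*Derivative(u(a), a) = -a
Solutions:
 u(a) = C1 + Integral(a/cos(a), a)


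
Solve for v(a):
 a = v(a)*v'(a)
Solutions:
 v(a) = -sqrt(C1 + a^2)
 v(a) = sqrt(C1 + a^2)


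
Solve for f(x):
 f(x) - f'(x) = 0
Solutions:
 f(x) = C1*exp(x)


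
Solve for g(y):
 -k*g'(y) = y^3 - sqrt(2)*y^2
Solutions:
 g(y) = C1 - y^4/(4*k) + sqrt(2)*y^3/(3*k)


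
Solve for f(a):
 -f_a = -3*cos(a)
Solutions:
 f(a) = C1 + 3*sin(a)


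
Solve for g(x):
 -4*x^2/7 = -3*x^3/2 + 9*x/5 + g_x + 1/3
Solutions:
 g(x) = C1 + 3*x^4/8 - 4*x^3/21 - 9*x^2/10 - x/3


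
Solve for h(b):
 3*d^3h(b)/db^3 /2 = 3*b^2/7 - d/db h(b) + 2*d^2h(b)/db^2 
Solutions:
 h(b) = C1 + b^3/7 + 6*b^2/7 + 15*b/7 + (C2*sin(sqrt(2)*b/3) + C3*cos(sqrt(2)*b/3))*exp(2*b/3)


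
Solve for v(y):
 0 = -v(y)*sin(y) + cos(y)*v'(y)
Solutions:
 v(y) = C1/cos(y)


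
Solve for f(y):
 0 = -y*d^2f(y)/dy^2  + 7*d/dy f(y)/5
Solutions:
 f(y) = C1 + C2*y^(12/5)


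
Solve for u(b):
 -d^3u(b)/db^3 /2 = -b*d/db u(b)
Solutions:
 u(b) = C1 + Integral(C2*airyai(2^(1/3)*b) + C3*airybi(2^(1/3)*b), b)


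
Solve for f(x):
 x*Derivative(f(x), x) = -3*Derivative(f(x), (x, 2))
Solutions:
 f(x) = C1 + C2*erf(sqrt(6)*x/6)


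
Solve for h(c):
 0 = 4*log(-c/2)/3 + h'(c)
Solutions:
 h(c) = C1 - 4*c*log(-c)/3 + 4*c*(log(2) + 1)/3


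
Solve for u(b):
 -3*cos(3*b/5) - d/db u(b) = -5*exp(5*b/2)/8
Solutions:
 u(b) = C1 + exp(5*b/2)/4 - 5*sin(3*b/5)


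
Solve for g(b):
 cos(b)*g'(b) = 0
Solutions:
 g(b) = C1


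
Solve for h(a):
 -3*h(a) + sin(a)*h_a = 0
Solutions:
 h(a) = C1*(cos(a) - 1)^(3/2)/(cos(a) + 1)^(3/2)


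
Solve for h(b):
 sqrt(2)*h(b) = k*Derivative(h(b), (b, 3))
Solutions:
 h(b) = C1*exp(2^(1/6)*b*(1/k)^(1/3)) + C2*exp(2^(1/6)*b*(-1 + sqrt(3)*I)*(1/k)^(1/3)/2) + C3*exp(-2^(1/6)*b*(1 + sqrt(3)*I)*(1/k)^(1/3)/2)


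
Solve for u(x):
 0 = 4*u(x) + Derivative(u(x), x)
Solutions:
 u(x) = C1*exp(-4*x)


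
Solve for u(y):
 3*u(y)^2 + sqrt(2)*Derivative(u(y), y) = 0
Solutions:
 u(y) = 2/(C1 + 3*sqrt(2)*y)


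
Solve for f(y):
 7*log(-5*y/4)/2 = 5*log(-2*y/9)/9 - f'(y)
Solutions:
 f(y) = C1 - 53*y*log(-y)/18 + y*(-63*log(5) - 20*log(3) + 53 + 136*log(2))/18


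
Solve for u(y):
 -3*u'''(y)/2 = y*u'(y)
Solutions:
 u(y) = C1 + Integral(C2*airyai(-2^(1/3)*3^(2/3)*y/3) + C3*airybi(-2^(1/3)*3^(2/3)*y/3), y)


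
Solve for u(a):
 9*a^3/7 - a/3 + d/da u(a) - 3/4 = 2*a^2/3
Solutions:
 u(a) = C1 - 9*a^4/28 + 2*a^3/9 + a^2/6 + 3*a/4


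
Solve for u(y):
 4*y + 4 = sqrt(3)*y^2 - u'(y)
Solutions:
 u(y) = C1 + sqrt(3)*y^3/3 - 2*y^2 - 4*y


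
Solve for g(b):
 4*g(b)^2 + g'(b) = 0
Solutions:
 g(b) = 1/(C1 + 4*b)


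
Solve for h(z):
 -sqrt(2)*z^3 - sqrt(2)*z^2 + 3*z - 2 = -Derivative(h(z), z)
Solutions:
 h(z) = C1 + sqrt(2)*z^4/4 + sqrt(2)*z^3/3 - 3*z^2/2 + 2*z


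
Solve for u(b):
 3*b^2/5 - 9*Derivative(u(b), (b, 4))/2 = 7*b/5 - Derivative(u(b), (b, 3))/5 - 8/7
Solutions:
 u(b) = C1 + C2*b + C3*b^2 + C4*exp(2*b/45) - b^5/20 - 16*b^4/3 - 10100*b^3/21


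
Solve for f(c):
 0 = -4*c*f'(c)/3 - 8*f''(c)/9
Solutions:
 f(c) = C1 + C2*erf(sqrt(3)*c/2)


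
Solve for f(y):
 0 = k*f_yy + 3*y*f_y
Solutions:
 f(y) = C1 + C2*sqrt(k)*erf(sqrt(6)*y*sqrt(1/k)/2)


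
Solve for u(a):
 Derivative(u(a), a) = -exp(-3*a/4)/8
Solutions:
 u(a) = C1 + exp(-3*a/4)/6


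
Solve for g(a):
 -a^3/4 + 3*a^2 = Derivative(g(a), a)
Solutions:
 g(a) = C1 - a^4/16 + a^3


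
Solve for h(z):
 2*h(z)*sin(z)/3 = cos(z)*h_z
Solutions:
 h(z) = C1/cos(z)^(2/3)


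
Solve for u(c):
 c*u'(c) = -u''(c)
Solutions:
 u(c) = C1 + C2*erf(sqrt(2)*c/2)


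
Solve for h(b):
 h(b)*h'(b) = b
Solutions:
 h(b) = -sqrt(C1 + b^2)
 h(b) = sqrt(C1 + b^2)


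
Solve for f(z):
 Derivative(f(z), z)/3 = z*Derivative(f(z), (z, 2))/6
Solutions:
 f(z) = C1 + C2*z^3


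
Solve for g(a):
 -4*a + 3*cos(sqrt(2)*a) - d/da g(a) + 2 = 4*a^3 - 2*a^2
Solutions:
 g(a) = C1 - a^4 + 2*a^3/3 - 2*a^2 + 2*a + 3*sqrt(2)*sin(sqrt(2)*a)/2


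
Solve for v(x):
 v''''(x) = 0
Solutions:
 v(x) = C1 + C2*x + C3*x^2 + C4*x^3


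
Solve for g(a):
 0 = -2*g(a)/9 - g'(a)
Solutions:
 g(a) = C1*exp(-2*a/9)


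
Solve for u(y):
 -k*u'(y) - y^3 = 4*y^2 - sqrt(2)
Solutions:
 u(y) = C1 - y^4/(4*k) - 4*y^3/(3*k) + sqrt(2)*y/k


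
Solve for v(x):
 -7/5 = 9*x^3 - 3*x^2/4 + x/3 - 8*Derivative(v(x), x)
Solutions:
 v(x) = C1 + 9*x^4/32 - x^3/32 + x^2/48 + 7*x/40


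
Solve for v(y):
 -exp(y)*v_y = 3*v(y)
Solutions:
 v(y) = C1*exp(3*exp(-y))


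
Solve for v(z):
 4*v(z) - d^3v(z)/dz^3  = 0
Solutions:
 v(z) = C3*exp(2^(2/3)*z) + (C1*sin(2^(2/3)*sqrt(3)*z/2) + C2*cos(2^(2/3)*sqrt(3)*z/2))*exp(-2^(2/3)*z/2)


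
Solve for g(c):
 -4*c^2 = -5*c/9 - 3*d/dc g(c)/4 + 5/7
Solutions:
 g(c) = C1 + 16*c^3/9 - 10*c^2/27 + 20*c/21


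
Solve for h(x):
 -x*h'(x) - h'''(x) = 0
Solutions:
 h(x) = C1 + Integral(C2*airyai(-x) + C3*airybi(-x), x)


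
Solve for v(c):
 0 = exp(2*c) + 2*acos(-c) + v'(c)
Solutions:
 v(c) = C1 - 2*c*acos(-c) - 2*sqrt(1 - c^2) - exp(2*c)/2


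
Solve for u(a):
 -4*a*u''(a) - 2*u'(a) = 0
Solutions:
 u(a) = C1 + C2*sqrt(a)


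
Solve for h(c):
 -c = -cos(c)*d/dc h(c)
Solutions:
 h(c) = C1 + Integral(c/cos(c), c)


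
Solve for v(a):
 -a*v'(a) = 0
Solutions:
 v(a) = C1


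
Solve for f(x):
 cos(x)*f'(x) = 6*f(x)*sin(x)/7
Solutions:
 f(x) = C1/cos(x)^(6/7)


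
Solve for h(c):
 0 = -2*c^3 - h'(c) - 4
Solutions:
 h(c) = C1 - c^4/2 - 4*c


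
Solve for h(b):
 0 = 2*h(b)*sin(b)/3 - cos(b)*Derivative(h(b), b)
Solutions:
 h(b) = C1/cos(b)^(2/3)


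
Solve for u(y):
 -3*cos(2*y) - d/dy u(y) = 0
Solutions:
 u(y) = C1 - 3*sin(2*y)/2


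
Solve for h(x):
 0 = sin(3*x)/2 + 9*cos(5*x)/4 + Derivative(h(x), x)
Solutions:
 h(x) = C1 - 9*sin(5*x)/20 + cos(3*x)/6


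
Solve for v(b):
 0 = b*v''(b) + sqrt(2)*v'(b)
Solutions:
 v(b) = C1 + C2*b^(1 - sqrt(2))


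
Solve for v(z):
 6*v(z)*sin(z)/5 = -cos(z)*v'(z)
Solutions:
 v(z) = C1*cos(z)^(6/5)


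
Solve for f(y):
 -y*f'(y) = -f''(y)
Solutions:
 f(y) = C1 + C2*erfi(sqrt(2)*y/2)


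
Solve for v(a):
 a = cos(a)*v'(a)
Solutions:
 v(a) = C1 + Integral(a/cos(a), a)


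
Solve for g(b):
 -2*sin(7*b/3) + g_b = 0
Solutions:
 g(b) = C1 - 6*cos(7*b/3)/7


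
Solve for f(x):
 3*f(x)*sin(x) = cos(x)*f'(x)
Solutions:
 f(x) = C1/cos(x)^3


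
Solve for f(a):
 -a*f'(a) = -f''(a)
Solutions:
 f(a) = C1 + C2*erfi(sqrt(2)*a/2)


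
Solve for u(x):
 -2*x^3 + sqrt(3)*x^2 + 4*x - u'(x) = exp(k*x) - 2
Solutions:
 u(x) = C1 - x^4/2 + sqrt(3)*x^3/3 + 2*x^2 + 2*x - exp(k*x)/k


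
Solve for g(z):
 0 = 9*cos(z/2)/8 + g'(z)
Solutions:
 g(z) = C1 - 9*sin(z/2)/4


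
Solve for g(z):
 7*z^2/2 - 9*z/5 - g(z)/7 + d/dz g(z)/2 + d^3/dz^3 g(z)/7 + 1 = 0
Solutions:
 g(z) = C1*exp(6^(1/3)*z*(-(18 + sqrt(2382))^(1/3) + 7*6^(1/3)/(18 + sqrt(2382))^(1/3))/12)*sin(2^(1/3)*3^(1/6)*z*(21*2^(1/3)/(18 + sqrt(2382))^(1/3) + 3^(2/3)*(18 + sqrt(2382))^(1/3))/12) + C2*exp(6^(1/3)*z*(-(18 + sqrt(2382))^(1/3) + 7*6^(1/3)/(18 + sqrt(2382))^(1/3))/12)*cos(2^(1/3)*3^(1/6)*z*(21*2^(1/3)/(18 + sqrt(2382))^(1/3) + 3^(2/3)*(18 + sqrt(2382))^(1/3))/12) + C3*exp(-6^(1/3)*z*(-(18 + sqrt(2382))^(1/3) + 7*6^(1/3)/(18 + sqrt(2382))^(1/3))/6) + 49*z^2/2 + 1589*z/10 + 11263/20


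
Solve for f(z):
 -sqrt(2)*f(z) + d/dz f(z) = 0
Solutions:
 f(z) = C1*exp(sqrt(2)*z)


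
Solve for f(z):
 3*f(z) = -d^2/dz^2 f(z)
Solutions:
 f(z) = C1*sin(sqrt(3)*z) + C2*cos(sqrt(3)*z)


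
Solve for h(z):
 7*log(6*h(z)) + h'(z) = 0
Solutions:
 Integral(1/(log(_y) + log(6)), (_y, h(z)))/7 = C1 - z


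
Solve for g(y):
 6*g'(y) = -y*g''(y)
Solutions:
 g(y) = C1 + C2/y^5


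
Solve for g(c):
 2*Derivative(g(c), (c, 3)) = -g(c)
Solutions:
 g(c) = C3*exp(-2^(2/3)*c/2) + (C1*sin(2^(2/3)*sqrt(3)*c/4) + C2*cos(2^(2/3)*sqrt(3)*c/4))*exp(2^(2/3)*c/4)


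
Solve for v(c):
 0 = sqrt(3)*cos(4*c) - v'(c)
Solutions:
 v(c) = C1 + sqrt(3)*sin(4*c)/4


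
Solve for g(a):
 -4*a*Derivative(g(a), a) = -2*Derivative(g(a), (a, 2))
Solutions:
 g(a) = C1 + C2*erfi(a)


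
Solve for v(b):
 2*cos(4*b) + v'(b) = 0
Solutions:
 v(b) = C1 - sin(4*b)/2


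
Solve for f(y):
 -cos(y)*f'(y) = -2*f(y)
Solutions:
 f(y) = C1*(sin(y) + 1)/(sin(y) - 1)


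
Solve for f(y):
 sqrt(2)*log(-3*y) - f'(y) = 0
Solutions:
 f(y) = C1 + sqrt(2)*y*log(-y) + sqrt(2)*y*(-1 + log(3))


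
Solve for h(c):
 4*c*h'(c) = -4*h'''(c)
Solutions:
 h(c) = C1 + Integral(C2*airyai(-c) + C3*airybi(-c), c)


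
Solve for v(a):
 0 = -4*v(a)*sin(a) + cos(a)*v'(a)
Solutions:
 v(a) = C1/cos(a)^4


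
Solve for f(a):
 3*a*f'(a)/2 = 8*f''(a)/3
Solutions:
 f(a) = C1 + C2*erfi(3*sqrt(2)*a/8)


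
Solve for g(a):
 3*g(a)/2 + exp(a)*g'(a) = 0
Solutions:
 g(a) = C1*exp(3*exp(-a)/2)


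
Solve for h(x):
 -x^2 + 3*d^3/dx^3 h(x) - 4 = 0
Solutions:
 h(x) = C1 + C2*x + C3*x^2 + x^5/180 + 2*x^3/9


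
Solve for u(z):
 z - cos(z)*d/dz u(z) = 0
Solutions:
 u(z) = C1 + Integral(z/cos(z), z)


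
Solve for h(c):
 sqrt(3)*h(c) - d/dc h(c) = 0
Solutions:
 h(c) = C1*exp(sqrt(3)*c)


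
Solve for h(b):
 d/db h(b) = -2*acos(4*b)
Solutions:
 h(b) = C1 - 2*b*acos(4*b) + sqrt(1 - 16*b^2)/2


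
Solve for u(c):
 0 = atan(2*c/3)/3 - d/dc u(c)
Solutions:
 u(c) = C1 + c*atan(2*c/3)/3 - log(4*c^2 + 9)/4


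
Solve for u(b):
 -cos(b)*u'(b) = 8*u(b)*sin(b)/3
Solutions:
 u(b) = C1*cos(b)^(8/3)


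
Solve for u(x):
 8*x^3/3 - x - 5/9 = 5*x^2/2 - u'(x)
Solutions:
 u(x) = C1 - 2*x^4/3 + 5*x^3/6 + x^2/2 + 5*x/9


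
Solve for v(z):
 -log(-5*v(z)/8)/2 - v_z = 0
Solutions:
 2*Integral(1/(log(-_y) - 3*log(2) + log(5)), (_y, v(z))) = C1 - z


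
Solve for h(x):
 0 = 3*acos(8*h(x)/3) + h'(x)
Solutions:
 Integral(1/acos(8*_y/3), (_y, h(x))) = C1 - 3*x


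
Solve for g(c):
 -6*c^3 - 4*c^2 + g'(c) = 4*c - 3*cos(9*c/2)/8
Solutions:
 g(c) = C1 + 3*c^4/2 + 4*c^3/3 + 2*c^2 - sin(9*c/2)/12


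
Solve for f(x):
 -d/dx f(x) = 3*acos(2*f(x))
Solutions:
 Integral(1/acos(2*_y), (_y, f(x))) = C1 - 3*x


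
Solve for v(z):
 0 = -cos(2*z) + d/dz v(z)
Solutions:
 v(z) = C1 + sin(2*z)/2


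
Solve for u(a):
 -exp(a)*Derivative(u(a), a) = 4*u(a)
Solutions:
 u(a) = C1*exp(4*exp(-a))


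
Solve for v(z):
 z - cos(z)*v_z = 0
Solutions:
 v(z) = C1 + Integral(z/cos(z), z)


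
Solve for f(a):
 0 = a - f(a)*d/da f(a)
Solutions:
 f(a) = -sqrt(C1 + a^2)
 f(a) = sqrt(C1 + a^2)


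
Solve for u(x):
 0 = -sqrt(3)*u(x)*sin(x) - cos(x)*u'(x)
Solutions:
 u(x) = C1*cos(x)^(sqrt(3))


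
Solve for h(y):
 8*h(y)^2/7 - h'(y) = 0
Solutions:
 h(y) = -7/(C1 + 8*y)


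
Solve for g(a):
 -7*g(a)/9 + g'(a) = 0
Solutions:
 g(a) = C1*exp(7*a/9)


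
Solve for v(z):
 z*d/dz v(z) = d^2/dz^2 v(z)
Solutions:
 v(z) = C1 + C2*erfi(sqrt(2)*z/2)


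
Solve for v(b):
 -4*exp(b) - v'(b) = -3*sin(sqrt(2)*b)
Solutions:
 v(b) = C1 - 4*exp(b) - 3*sqrt(2)*cos(sqrt(2)*b)/2


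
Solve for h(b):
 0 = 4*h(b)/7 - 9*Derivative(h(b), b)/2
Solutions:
 h(b) = C1*exp(8*b/63)


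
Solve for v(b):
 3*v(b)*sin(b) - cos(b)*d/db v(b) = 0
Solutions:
 v(b) = C1/cos(b)^3


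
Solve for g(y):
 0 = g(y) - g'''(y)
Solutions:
 g(y) = C3*exp(y) + (C1*sin(sqrt(3)*y/2) + C2*cos(sqrt(3)*y/2))*exp(-y/2)


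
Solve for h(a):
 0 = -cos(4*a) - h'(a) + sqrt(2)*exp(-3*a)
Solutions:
 h(a) = C1 - sin(4*a)/4 - sqrt(2)*exp(-3*a)/3


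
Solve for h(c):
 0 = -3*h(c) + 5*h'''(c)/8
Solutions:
 h(c) = C3*exp(2*3^(1/3)*5^(2/3)*c/5) + (C1*sin(3^(5/6)*5^(2/3)*c/5) + C2*cos(3^(5/6)*5^(2/3)*c/5))*exp(-3^(1/3)*5^(2/3)*c/5)


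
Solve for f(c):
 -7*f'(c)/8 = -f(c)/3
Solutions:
 f(c) = C1*exp(8*c/21)


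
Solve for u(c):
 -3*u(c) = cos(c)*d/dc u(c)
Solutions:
 u(c) = C1*(sin(c) - 1)^(3/2)/(sin(c) + 1)^(3/2)


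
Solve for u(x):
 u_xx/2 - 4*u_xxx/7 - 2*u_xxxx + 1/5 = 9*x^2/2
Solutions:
 u(x) = C1 + C2*x + C3*exp(x*(-2 + sqrt(53))/14) + C4*exp(-x*(2 + sqrt(53))/14) + 3*x^4/4 + 24*x^3/7 + 11651*x^2/245


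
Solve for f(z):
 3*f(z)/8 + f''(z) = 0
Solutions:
 f(z) = C1*sin(sqrt(6)*z/4) + C2*cos(sqrt(6)*z/4)


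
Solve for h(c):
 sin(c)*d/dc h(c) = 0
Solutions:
 h(c) = C1


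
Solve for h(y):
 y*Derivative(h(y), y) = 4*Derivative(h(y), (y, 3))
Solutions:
 h(y) = C1 + Integral(C2*airyai(2^(1/3)*y/2) + C3*airybi(2^(1/3)*y/2), y)


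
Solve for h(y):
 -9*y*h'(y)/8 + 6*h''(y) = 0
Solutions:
 h(y) = C1 + C2*erfi(sqrt(6)*y/8)


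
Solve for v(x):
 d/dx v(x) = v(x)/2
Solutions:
 v(x) = C1*exp(x/2)


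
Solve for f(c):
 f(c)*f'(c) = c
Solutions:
 f(c) = -sqrt(C1 + c^2)
 f(c) = sqrt(C1 + c^2)


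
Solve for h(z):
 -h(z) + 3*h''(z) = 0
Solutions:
 h(z) = C1*exp(-sqrt(3)*z/3) + C2*exp(sqrt(3)*z/3)


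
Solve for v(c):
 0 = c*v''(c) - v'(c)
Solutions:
 v(c) = C1 + C2*c^2


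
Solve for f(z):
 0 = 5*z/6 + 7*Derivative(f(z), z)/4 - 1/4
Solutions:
 f(z) = C1 - 5*z^2/21 + z/7


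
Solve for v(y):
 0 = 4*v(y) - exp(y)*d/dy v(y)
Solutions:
 v(y) = C1*exp(-4*exp(-y))


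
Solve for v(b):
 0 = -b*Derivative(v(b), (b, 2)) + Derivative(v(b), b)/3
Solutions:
 v(b) = C1 + C2*b^(4/3)


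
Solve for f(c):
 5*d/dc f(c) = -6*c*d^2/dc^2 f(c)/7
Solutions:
 f(c) = C1 + C2/c^(29/6)


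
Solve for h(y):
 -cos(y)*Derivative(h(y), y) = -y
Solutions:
 h(y) = C1 + Integral(y/cos(y), y)


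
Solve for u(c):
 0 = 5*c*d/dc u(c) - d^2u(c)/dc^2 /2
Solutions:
 u(c) = C1 + C2*erfi(sqrt(5)*c)


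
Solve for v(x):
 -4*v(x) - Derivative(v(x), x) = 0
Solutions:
 v(x) = C1*exp(-4*x)


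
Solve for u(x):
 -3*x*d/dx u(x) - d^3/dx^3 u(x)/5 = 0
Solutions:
 u(x) = C1 + Integral(C2*airyai(-15^(1/3)*x) + C3*airybi(-15^(1/3)*x), x)


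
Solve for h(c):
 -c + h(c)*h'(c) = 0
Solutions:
 h(c) = -sqrt(C1 + c^2)
 h(c) = sqrt(C1 + c^2)


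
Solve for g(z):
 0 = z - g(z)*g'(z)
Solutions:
 g(z) = -sqrt(C1 + z^2)
 g(z) = sqrt(C1 + z^2)


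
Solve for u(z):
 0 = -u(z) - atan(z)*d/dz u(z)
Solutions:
 u(z) = C1*exp(-Integral(1/atan(z), z))


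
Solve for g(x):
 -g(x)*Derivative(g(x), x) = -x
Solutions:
 g(x) = -sqrt(C1 + x^2)
 g(x) = sqrt(C1 + x^2)


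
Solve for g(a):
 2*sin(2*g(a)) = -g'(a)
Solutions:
 g(a) = pi - acos((-C1 - exp(8*a))/(C1 - exp(8*a)))/2
 g(a) = acos((-C1 - exp(8*a))/(C1 - exp(8*a)))/2


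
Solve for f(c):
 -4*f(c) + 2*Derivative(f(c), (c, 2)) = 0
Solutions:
 f(c) = C1*exp(-sqrt(2)*c) + C2*exp(sqrt(2)*c)


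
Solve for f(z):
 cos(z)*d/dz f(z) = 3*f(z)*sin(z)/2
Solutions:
 f(z) = C1/cos(z)^(3/2)


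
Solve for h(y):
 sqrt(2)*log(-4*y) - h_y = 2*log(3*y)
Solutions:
 h(y) = C1 - y*(2 - sqrt(2))*log(y) + y*(-2*log(3) - sqrt(2) + 2*sqrt(2)*log(2) + 2 + sqrt(2)*I*pi)


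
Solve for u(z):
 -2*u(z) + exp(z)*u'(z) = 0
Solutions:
 u(z) = C1*exp(-2*exp(-z))


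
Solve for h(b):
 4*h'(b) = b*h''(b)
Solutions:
 h(b) = C1 + C2*b^5


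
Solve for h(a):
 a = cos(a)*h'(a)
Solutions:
 h(a) = C1 + Integral(a/cos(a), a)


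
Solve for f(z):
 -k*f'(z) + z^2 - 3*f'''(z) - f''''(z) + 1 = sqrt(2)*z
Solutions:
 f(z) = C1 + C2*exp(-z*((k/2 + sqrt((k + 2)^2 - 4)/2 + 1)^(1/3) + 1 + (k/2 + sqrt((k + 2)^2 - 4)/2 + 1)^(-1/3))) + C3*exp(z*((k/2 + sqrt((k + 2)^2 - 4)/2 + 1)^(1/3)/2 - sqrt(3)*I*(k/2 + sqrt((k + 2)^2 - 4)/2 + 1)^(1/3)/2 - 1 - 2/((-1 + sqrt(3)*I)*(k/2 + sqrt((k + 2)^2 - 4)/2 + 1)^(1/3)))) + C4*exp(z*((k/2 + sqrt((k + 2)^2 - 4)/2 + 1)^(1/3)/2 + sqrt(3)*I*(k/2 + sqrt((k + 2)^2 - 4)/2 + 1)^(1/3)/2 - 1 + 2/((1 + sqrt(3)*I)*(k/2 + sqrt((k + 2)^2 - 4)/2 + 1)^(1/3)))) + z^3/(3*k) - sqrt(2)*z^2/(2*k) + z/k - 6*z/k^2


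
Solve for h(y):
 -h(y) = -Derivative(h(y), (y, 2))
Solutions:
 h(y) = C1*exp(-y) + C2*exp(y)


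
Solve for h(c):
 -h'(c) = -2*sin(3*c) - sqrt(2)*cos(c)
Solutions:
 h(c) = C1 + sqrt(2)*sin(c) - 2*cos(3*c)/3


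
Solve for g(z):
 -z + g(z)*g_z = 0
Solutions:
 g(z) = -sqrt(C1 + z^2)
 g(z) = sqrt(C1 + z^2)


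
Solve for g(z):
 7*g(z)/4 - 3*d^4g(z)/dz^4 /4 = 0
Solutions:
 g(z) = C1*exp(-3^(3/4)*7^(1/4)*z/3) + C2*exp(3^(3/4)*7^(1/4)*z/3) + C3*sin(3^(3/4)*7^(1/4)*z/3) + C4*cos(3^(3/4)*7^(1/4)*z/3)


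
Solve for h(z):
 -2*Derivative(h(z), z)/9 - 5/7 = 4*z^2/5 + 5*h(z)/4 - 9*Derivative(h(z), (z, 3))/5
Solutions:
 h(z) = C1*exp(-15^(1/3)*z*(8*15^(1/3)/(sqrt(13278345) + 3645)^(1/3) + (sqrt(13278345) + 3645)^(1/3))/108)*sin(3^(1/6)*5^(1/3)*z*(-3^(2/3)*(sqrt(13278345) + 3645)^(1/3) + 24*5^(1/3)/(sqrt(13278345) + 3645)^(1/3))/108) + C2*exp(-15^(1/3)*z*(8*15^(1/3)/(sqrt(13278345) + 3645)^(1/3) + (sqrt(13278345) + 3645)^(1/3))/108)*cos(3^(1/6)*5^(1/3)*z*(-3^(2/3)*(sqrt(13278345) + 3645)^(1/3) + 24*5^(1/3)/(sqrt(13278345) + 3645)^(1/3))/108) + C3*exp(15^(1/3)*z*(8*15^(1/3)/(sqrt(13278345) + 3645)^(1/3) + (sqrt(13278345) + 3645)^(1/3))/54) - 16*z^2/25 + 256*z/1125 - 216836/354375


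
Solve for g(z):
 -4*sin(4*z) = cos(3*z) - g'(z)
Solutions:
 g(z) = C1 + sin(3*z)/3 - cos(4*z)


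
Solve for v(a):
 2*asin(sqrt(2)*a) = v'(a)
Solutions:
 v(a) = C1 + 2*a*asin(sqrt(2)*a) + sqrt(2)*sqrt(1 - 2*a^2)


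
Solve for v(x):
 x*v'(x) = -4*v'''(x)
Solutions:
 v(x) = C1 + Integral(C2*airyai(-2^(1/3)*x/2) + C3*airybi(-2^(1/3)*x/2), x)


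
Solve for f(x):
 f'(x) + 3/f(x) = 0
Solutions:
 f(x) = -sqrt(C1 - 6*x)
 f(x) = sqrt(C1 - 6*x)


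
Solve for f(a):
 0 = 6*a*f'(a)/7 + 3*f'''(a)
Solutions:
 f(a) = C1 + Integral(C2*airyai(-2^(1/3)*7^(2/3)*a/7) + C3*airybi(-2^(1/3)*7^(2/3)*a/7), a)


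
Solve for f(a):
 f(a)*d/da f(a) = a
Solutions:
 f(a) = -sqrt(C1 + a^2)
 f(a) = sqrt(C1 + a^2)


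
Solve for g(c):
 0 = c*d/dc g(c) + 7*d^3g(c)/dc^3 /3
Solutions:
 g(c) = C1 + Integral(C2*airyai(-3^(1/3)*7^(2/3)*c/7) + C3*airybi(-3^(1/3)*7^(2/3)*c/7), c)


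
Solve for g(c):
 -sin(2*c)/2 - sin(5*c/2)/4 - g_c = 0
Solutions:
 g(c) = C1 + cos(2*c)/4 + cos(5*c/2)/10


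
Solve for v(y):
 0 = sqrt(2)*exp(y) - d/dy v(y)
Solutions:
 v(y) = C1 + sqrt(2)*exp(y)


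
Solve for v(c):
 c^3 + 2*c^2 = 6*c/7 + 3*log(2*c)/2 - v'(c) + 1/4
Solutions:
 v(c) = C1 - c^4/4 - 2*c^3/3 + 3*c^2/7 + 3*c*log(c)/2 - 5*c/4 + 3*c*log(2)/2


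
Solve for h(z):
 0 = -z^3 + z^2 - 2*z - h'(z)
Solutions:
 h(z) = C1 - z^4/4 + z^3/3 - z^2


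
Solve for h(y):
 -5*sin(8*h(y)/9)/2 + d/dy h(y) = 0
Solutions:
 -5*y/2 + 9*log(cos(8*h(y)/9) - 1)/16 - 9*log(cos(8*h(y)/9) + 1)/16 = C1


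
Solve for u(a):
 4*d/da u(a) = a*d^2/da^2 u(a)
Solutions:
 u(a) = C1 + C2*a^5


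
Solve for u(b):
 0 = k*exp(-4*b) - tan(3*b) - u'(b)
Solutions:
 u(b) = C1 - k*exp(-4*b)/4 - log(tan(3*b)^2 + 1)/6


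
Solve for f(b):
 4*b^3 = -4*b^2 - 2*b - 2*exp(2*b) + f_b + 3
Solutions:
 f(b) = C1 + b^4 + 4*b^3/3 + b^2 - 3*b + exp(2*b)


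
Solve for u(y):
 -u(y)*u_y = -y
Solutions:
 u(y) = -sqrt(C1 + y^2)
 u(y) = sqrt(C1 + y^2)


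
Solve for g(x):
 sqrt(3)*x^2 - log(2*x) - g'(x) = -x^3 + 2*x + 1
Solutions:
 g(x) = C1 + x^4/4 + sqrt(3)*x^3/3 - x^2 - x*log(x) - x*log(2)


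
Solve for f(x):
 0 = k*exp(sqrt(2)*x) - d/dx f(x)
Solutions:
 f(x) = C1 + sqrt(2)*k*exp(sqrt(2)*x)/2


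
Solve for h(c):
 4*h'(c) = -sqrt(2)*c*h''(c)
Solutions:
 h(c) = C1 + C2*c^(1 - 2*sqrt(2))


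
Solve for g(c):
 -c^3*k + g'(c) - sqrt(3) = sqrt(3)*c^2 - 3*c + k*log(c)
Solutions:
 g(c) = C1 + c^4*k/4 + sqrt(3)*c^3/3 - 3*c^2/2 + c*k*log(c) - c*k + sqrt(3)*c


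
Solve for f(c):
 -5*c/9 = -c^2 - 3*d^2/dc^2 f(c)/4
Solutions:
 f(c) = C1 + C2*c - c^4/9 + 10*c^3/81


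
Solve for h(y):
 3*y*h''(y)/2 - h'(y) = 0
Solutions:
 h(y) = C1 + C2*y^(5/3)


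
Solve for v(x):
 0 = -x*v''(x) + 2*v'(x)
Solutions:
 v(x) = C1 + C2*x^3


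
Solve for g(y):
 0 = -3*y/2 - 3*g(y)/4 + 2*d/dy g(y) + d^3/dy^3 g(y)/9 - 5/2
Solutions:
 g(y) = C1*exp(3^(1/3)*y*(-(9 + 7*sqrt(33))^(1/3)/4 + 2*3^(1/3)/(9 + 7*sqrt(33))^(1/3)))*sin(3^(1/6)*y*(6/(9 + 7*sqrt(33))^(1/3) + 3^(2/3)*(9 + 7*sqrt(33))^(1/3)/4)) + C2*exp(3^(1/3)*y*(-(9 + 7*sqrt(33))^(1/3)/4 + 2*3^(1/3)/(9 + 7*sqrt(33))^(1/3)))*cos(3^(1/6)*y*(6/(9 + 7*sqrt(33))^(1/3) + 3^(2/3)*(9 + 7*sqrt(33))^(1/3)/4)) + C3*exp(3^(1/3)*y*(-4*3^(1/3)/(9 + 7*sqrt(33))^(1/3) + (9 + 7*sqrt(33))^(1/3)/2)) - 2*y - 26/3


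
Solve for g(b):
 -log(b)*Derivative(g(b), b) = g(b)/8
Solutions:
 g(b) = C1*exp(-li(b)/8)


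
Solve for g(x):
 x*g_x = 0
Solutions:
 g(x) = C1


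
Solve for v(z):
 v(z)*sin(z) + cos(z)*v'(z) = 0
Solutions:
 v(z) = C1*cos(z)


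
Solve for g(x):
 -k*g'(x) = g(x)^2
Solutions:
 g(x) = k/(C1*k + x)


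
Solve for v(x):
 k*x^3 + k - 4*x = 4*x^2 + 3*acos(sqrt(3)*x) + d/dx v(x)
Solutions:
 v(x) = C1 + k*x^4/4 + k*x - 4*x^3/3 - 2*x^2 - 3*x*acos(sqrt(3)*x) + sqrt(3)*sqrt(1 - 3*x^2)


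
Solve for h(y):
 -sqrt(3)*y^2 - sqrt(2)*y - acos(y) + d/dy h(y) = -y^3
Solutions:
 h(y) = C1 - y^4/4 + sqrt(3)*y^3/3 + sqrt(2)*y^2/2 + y*acos(y) - sqrt(1 - y^2)


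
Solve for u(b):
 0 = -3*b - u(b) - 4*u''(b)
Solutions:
 u(b) = C1*sin(b/2) + C2*cos(b/2) - 3*b


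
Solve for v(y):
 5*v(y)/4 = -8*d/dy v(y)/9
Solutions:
 v(y) = C1*exp(-45*y/32)


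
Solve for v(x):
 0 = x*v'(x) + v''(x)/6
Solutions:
 v(x) = C1 + C2*erf(sqrt(3)*x)


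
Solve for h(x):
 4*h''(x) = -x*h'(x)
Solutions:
 h(x) = C1 + C2*erf(sqrt(2)*x/4)


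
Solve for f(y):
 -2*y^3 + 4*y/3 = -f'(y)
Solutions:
 f(y) = C1 + y^4/2 - 2*y^2/3


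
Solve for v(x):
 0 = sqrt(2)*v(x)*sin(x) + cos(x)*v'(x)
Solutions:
 v(x) = C1*cos(x)^(sqrt(2))


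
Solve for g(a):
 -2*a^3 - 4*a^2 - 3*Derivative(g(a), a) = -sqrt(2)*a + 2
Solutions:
 g(a) = C1 - a^4/6 - 4*a^3/9 + sqrt(2)*a^2/6 - 2*a/3


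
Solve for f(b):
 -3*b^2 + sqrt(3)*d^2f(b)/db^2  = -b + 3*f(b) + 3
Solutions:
 f(b) = C1*exp(-3^(1/4)*b) + C2*exp(3^(1/4)*b) - b^2 + b/3 - 2*sqrt(3)/3 - 1


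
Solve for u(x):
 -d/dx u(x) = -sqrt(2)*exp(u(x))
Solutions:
 u(x) = log(-1/(C1 + sqrt(2)*x))


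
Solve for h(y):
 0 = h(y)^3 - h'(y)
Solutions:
 h(y) = -sqrt(2)*sqrt(-1/(C1 + y))/2
 h(y) = sqrt(2)*sqrt(-1/(C1 + y))/2


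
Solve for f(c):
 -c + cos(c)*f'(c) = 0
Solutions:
 f(c) = C1 + Integral(c/cos(c), c)


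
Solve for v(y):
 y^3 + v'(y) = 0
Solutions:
 v(y) = C1 - y^4/4


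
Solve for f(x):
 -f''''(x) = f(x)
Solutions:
 f(x) = (C1*sin(sqrt(2)*x/2) + C2*cos(sqrt(2)*x/2))*exp(-sqrt(2)*x/2) + (C3*sin(sqrt(2)*x/2) + C4*cos(sqrt(2)*x/2))*exp(sqrt(2)*x/2)


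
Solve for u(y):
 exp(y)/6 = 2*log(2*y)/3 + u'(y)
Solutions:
 u(y) = C1 - 2*y*log(y)/3 + 2*y*(1 - log(2))/3 + exp(y)/6


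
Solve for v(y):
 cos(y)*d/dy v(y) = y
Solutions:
 v(y) = C1 + Integral(y/cos(y), y)


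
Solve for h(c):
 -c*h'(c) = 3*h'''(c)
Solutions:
 h(c) = C1 + Integral(C2*airyai(-3^(2/3)*c/3) + C3*airybi(-3^(2/3)*c/3), c)


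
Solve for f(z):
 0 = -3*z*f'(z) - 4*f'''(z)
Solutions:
 f(z) = C1 + Integral(C2*airyai(-6^(1/3)*z/2) + C3*airybi(-6^(1/3)*z/2), z)


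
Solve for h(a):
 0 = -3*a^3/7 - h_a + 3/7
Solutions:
 h(a) = C1 - 3*a^4/28 + 3*a/7


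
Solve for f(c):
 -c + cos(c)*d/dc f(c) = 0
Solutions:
 f(c) = C1 + Integral(c/cos(c), c)


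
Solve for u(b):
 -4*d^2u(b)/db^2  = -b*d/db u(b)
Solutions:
 u(b) = C1 + C2*erfi(sqrt(2)*b/4)


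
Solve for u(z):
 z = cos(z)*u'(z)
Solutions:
 u(z) = C1 + Integral(z/cos(z), z)


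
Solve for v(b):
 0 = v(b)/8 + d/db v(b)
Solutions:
 v(b) = C1*exp(-b/8)


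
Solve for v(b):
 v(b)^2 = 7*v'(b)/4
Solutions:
 v(b) = -7/(C1 + 4*b)


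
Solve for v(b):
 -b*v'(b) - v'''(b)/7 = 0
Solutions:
 v(b) = C1 + Integral(C2*airyai(-7^(1/3)*b) + C3*airybi(-7^(1/3)*b), b)


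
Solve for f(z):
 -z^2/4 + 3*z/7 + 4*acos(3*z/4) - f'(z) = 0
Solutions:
 f(z) = C1 - z^3/12 + 3*z^2/14 + 4*z*acos(3*z/4) - 4*sqrt(16 - 9*z^2)/3


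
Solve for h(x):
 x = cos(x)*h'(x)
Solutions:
 h(x) = C1 + Integral(x/cos(x), x)


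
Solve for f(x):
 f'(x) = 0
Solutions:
 f(x) = C1


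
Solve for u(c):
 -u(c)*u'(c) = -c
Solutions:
 u(c) = -sqrt(C1 + c^2)
 u(c) = sqrt(C1 + c^2)


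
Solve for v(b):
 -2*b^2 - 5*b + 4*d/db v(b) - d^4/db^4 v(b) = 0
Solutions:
 v(b) = C1 + C4*exp(2^(2/3)*b) + b^3/6 + 5*b^2/8 + (C2*sin(2^(2/3)*sqrt(3)*b/2) + C3*cos(2^(2/3)*sqrt(3)*b/2))*exp(-2^(2/3)*b/2)


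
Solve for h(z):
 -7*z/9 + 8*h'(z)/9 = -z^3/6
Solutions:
 h(z) = C1 - 3*z^4/64 + 7*z^2/16


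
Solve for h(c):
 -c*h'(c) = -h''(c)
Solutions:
 h(c) = C1 + C2*erfi(sqrt(2)*c/2)


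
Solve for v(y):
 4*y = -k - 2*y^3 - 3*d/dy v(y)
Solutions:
 v(y) = C1 - k*y/3 - y^4/6 - 2*y^2/3


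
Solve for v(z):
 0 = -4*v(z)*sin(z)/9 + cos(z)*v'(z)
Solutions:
 v(z) = C1/cos(z)^(4/9)


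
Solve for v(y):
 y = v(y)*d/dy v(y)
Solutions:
 v(y) = -sqrt(C1 + y^2)
 v(y) = sqrt(C1 + y^2)


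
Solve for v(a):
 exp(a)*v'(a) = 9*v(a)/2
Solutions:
 v(a) = C1*exp(-9*exp(-a)/2)


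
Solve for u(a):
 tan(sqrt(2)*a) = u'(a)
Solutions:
 u(a) = C1 - sqrt(2)*log(cos(sqrt(2)*a))/2


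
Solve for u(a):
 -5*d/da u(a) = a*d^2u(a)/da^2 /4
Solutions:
 u(a) = C1 + C2/a^19


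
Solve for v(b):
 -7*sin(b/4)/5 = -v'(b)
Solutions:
 v(b) = C1 - 28*cos(b/4)/5


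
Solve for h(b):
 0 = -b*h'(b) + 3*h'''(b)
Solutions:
 h(b) = C1 + Integral(C2*airyai(3^(2/3)*b/3) + C3*airybi(3^(2/3)*b/3), b)


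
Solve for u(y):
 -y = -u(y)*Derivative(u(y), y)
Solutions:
 u(y) = -sqrt(C1 + y^2)
 u(y) = sqrt(C1 + y^2)


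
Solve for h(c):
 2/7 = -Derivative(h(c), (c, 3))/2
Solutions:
 h(c) = C1 + C2*c + C3*c^2 - 2*c^3/21


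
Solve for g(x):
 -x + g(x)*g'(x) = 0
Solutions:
 g(x) = -sqrt(C1 + x^2)
 g(x) = sqrt(C1 + x^2)


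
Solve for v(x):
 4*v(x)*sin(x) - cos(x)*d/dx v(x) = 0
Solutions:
 v(x) = C1/cos(x)^4


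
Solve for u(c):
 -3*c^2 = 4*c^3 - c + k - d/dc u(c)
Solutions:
 u(c) = C1 + c^4 + c^3 - c^2/2 + c*k


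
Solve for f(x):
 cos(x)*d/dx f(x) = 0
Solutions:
 f(x) = C1


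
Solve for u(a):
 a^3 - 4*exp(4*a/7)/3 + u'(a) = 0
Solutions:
 u(a) = C1 - a^4/4 + 7*exp(4*a/7)/3


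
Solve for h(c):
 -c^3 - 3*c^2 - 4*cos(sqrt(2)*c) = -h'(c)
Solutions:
 h(c) = C1 + c^4/4 + c^3 + 2*sqrt(2)*sin(sqrt(2)*c)


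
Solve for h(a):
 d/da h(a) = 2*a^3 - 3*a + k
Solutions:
 h(a) = C1 + a^4/2 - 3*a^2/2 + a*k


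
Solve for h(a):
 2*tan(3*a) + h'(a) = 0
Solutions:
 h(a) = C1 + 2*log(cos(3*a))/3


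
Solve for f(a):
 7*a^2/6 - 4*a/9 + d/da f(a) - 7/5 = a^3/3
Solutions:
 f(a) = C1 + a^4/12 - 7*a^3/18 + 2*a^2/9 + 7*a/5


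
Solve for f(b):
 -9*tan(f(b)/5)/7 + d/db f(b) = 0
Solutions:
 f(b) = -5*asin(C1*exp(9*b/35)) + 5*pi
 f(b) = 5*asin(C1*exp(9*b/35))


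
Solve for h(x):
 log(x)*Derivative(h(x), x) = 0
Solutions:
 h(x) = C1


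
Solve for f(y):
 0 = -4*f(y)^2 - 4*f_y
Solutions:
 f(y) = 1/(C1 + y)


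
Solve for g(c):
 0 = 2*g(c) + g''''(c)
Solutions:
 g(c) = (C1*sin(2^(3/4)*c/2) + C2*cos(2^(3/4)*c/2))*exp(-2^(3/4)*c/2) + (C3*sin(2^(3/4)*c/2) + C4*cos(2^(3/4)*c/2))*exp(2^(3/4)*c/2)


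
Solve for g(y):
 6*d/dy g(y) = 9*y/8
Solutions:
 g(y) = C1 + 3*y^2/32


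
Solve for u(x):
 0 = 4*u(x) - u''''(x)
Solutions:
 u(x) = C1*exp(-sqrt(2)*x) + C2*exp(sqrt(2)*x) + C3*sin(sqrt(2)*x) + C4*cos(sqrt(2)*x)


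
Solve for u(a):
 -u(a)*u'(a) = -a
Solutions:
 u(a) = -sqrt(C1 + a^2)
 u(a) = sqrt(C1 + a^2)


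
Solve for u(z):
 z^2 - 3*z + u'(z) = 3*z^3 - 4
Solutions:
 u(z) = C1 + 3*z^4/4 - z^3/3 + 3*z^2/2 - 4*z


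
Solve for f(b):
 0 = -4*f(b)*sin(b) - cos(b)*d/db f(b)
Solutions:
 f(b) = C1*cos(b)^4


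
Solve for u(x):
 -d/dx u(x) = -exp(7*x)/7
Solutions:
 u(x) = C1 + exp(7*x)/49


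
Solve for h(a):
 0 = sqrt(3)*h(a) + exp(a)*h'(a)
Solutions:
 h(a) = C1*exp(sqrt(3)*exp(-a))


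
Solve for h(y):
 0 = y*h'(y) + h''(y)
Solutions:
 h(y) = C1 + C2*erf(sqrt(2)*y/2)


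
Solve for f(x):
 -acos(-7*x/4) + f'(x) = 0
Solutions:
 f(x) = C1 + x*acos(-7*x/4) + sqrt(16 - 49*x^2)/7


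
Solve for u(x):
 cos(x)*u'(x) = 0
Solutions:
 u(x) = C1


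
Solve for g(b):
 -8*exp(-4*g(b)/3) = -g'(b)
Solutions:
 g(b) = 3*log(-I*(C1 + 32*b/3)^(1/4))
 g(b) = 3*log(I*(C1 + 32*b/3)^(1/4))
 g(b) = 3*log(-(C1 + 32*b/3)^(1/4))
 g(b) = 3*log(C1 + 32*b/3)/4


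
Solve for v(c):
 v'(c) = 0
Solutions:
 v(c) = C1


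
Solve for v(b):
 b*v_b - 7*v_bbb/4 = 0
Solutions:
 v(b) = C1 + Integral(C2*airyai(14^(2/3)*b/7) + C3*airybi(14^(2/3)*b/7), b)


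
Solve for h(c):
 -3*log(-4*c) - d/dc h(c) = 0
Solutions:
 h(c) = C1 - 3*c*log(-c) + 3*c*(1 - 2*log(2))


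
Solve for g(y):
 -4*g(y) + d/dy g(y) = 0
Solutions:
 g(y) = C1*exp(4*y)


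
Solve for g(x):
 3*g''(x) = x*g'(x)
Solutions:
 g(x) = C1 + C2*erfi(sqrt(6)*x/6)


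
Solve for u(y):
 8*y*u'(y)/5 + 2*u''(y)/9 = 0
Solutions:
 u(y) = C1 + C2*erf(3*sqrt(10)*y/5)


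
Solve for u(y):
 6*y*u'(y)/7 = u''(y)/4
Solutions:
 u(y) = C1 + C2*erfi(2*sqrt(21)*y/7)


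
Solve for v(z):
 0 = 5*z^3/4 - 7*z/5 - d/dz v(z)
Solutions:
 v(z) = C1 + 5*z^4/16 - 7*z^2/10


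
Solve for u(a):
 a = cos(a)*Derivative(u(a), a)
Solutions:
 u(a) = C1 + Integral(a/cos(a), a)


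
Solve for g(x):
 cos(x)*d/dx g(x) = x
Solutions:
 g(x) = C1 + Integral(x/cos(x), x)


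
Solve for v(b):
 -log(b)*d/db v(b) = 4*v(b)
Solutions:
 v(b) = C1*exp(-4*li(b))


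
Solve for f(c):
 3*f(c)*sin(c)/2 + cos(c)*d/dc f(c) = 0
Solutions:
 f(c) = C1*cos(c)^(3/2)


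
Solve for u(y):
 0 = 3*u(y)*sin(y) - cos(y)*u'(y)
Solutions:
 u(y) = C1/cos(y)^3


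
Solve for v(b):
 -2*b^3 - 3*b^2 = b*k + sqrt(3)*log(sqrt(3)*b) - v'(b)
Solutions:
 v(b) = C1 + b^4/2 + b^3 + b^2*k/2 + sqrt(3)*b*log(b) - sqrt(3)*b + sqrt(3)*b*log(3)/2


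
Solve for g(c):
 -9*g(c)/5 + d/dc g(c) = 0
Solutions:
 g(c) = C1*exp(9*c/5)


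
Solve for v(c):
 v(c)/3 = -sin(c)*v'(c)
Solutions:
 v(c) = C1*(cos(c) + 1)^(1/6)/(cos(c) - 1)^(1/6)


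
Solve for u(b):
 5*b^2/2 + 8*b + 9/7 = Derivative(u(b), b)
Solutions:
 u(b) = C1 + 5*b^3/6 + 4*b^2 + 9*b/7


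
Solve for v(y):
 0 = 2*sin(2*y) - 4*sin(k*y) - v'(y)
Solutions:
 v(y) = C1 - cos(2*y) + 4*cos(k*y)/k


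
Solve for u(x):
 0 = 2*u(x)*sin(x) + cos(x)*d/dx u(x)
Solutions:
 u(x) = C1*cos(x)^2


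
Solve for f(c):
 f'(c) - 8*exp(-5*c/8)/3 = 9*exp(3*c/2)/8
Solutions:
 f(c) = C1 + 3*exp(3*c/2)/4 - 64*exp(-5*c/8)/15


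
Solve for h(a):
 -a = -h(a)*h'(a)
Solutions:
 h(a) = -sqrt(C1 + a^2)
 h(a) = sqrt(C1 + a^2)


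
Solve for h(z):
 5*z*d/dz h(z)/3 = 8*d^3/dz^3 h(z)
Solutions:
 h(z) = C1 + Integral(C2*airyai(3^(2/3)*5^(1/3)*z/6) + C3*airybi(3^(2/3)*5^(1/3)*z/6), z)


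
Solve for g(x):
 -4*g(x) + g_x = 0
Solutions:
 g(x) = C1*exp(4*x)


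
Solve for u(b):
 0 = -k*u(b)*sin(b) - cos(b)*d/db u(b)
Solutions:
 u(b) = C1*exp(k*log(cos(b)))


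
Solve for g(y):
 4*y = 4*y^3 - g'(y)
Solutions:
 g(y) = C1 + y^4 - 2*y^2


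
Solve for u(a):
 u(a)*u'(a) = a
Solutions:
 u(a) = -sqrt(C1 + a^2)
 u(a) = sqrt(C1 + a^2)


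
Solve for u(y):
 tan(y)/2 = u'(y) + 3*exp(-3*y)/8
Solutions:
 u(y) = C1 + log(tan(y)^2 + 1)/4 + exp(-3*y)/8


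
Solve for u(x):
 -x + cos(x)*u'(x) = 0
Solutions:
 u(x) = C1 + Integral(x/cos(x), x)


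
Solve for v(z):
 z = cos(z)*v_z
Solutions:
 v(z) = C1 + Integral(z/cos(z), z)


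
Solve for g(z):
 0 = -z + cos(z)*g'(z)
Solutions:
 g(z) = C1 + Integral(z/cos(z), z)


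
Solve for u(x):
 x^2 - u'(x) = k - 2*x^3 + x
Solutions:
 u(x) = C1 - k*x + x^4/2 + x^3/3 - x^2/2


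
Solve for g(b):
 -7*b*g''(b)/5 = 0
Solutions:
 g(b) = C1 + C2*b


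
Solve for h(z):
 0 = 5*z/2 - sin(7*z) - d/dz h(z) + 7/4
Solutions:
 h(z) = C1 + 5*z^2/4 + 7*z/4 + cos(7*z)/7


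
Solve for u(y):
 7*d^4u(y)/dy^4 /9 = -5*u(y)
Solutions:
 u(y) = (C1*sin(5^(1/4)*sqrt(6)*7^(3/4)*y/14) + C2*cos(5^(1/4)*sqrt(6)*7^(3/4)*y/14))*exp(-5^(1/4)*sqrt(6)*7^(3/4)*y/14) + (C3*sin(5^(1/4)*sqrt(6)*7^(3/4)*y/14) + C4*cos(5^(1/4)*sqrt(6)*7^(3/4)*y/14))*exp(5^(1/4)*sqrt(6)*7^(3/4)*y/14)
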